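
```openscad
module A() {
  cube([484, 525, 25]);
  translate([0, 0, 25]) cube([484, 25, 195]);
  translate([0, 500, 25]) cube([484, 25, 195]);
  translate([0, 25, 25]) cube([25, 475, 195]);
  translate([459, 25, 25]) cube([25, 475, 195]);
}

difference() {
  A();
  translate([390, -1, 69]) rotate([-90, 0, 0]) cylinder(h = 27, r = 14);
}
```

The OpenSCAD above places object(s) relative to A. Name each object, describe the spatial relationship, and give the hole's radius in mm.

The subtracted cylinder has r = 14 mm.

A is an open box. The open box has a circular hole through its front wall. The hole's radius is 14 mm.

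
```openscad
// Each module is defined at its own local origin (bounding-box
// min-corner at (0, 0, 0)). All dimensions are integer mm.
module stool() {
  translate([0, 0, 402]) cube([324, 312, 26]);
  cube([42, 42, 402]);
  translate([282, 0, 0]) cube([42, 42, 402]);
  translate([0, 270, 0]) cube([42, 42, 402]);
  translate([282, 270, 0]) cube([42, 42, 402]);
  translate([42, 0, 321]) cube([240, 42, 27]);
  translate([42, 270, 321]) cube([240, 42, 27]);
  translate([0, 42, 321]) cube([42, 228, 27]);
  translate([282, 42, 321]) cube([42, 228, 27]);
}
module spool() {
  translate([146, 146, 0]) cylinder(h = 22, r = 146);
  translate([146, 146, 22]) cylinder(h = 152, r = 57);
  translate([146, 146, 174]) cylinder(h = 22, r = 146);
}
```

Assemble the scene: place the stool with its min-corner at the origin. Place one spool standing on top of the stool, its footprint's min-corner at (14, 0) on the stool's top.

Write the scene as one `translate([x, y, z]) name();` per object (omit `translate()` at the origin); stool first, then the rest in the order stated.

stool();
translate([14, 0, 428]) spool();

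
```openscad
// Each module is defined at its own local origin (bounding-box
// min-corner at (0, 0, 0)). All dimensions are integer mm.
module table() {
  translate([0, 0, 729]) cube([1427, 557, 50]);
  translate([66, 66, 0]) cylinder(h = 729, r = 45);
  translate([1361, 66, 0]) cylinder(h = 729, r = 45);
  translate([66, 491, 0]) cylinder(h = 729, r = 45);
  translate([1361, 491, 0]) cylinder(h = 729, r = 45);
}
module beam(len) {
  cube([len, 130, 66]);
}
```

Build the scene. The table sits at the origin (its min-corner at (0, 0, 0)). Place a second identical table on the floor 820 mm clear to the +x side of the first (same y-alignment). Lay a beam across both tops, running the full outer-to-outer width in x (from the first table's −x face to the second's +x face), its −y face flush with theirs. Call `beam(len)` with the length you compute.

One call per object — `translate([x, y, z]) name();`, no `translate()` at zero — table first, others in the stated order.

table();
translate([2247, 0, 0]) table();
translate([0, 0, 779]) beam(3674);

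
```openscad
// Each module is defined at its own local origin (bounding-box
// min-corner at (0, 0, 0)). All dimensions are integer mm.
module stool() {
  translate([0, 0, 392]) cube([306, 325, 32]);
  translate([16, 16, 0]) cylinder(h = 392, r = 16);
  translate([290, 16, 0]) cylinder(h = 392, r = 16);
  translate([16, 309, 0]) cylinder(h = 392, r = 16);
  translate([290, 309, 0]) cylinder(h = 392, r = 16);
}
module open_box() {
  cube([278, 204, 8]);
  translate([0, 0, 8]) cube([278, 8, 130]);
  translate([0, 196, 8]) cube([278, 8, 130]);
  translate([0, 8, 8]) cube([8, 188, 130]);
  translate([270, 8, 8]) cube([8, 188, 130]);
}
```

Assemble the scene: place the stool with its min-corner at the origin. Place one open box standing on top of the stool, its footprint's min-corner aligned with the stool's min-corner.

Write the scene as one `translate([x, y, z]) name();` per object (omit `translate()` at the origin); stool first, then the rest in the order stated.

stool();
translate([0, 0, 424]) open_box();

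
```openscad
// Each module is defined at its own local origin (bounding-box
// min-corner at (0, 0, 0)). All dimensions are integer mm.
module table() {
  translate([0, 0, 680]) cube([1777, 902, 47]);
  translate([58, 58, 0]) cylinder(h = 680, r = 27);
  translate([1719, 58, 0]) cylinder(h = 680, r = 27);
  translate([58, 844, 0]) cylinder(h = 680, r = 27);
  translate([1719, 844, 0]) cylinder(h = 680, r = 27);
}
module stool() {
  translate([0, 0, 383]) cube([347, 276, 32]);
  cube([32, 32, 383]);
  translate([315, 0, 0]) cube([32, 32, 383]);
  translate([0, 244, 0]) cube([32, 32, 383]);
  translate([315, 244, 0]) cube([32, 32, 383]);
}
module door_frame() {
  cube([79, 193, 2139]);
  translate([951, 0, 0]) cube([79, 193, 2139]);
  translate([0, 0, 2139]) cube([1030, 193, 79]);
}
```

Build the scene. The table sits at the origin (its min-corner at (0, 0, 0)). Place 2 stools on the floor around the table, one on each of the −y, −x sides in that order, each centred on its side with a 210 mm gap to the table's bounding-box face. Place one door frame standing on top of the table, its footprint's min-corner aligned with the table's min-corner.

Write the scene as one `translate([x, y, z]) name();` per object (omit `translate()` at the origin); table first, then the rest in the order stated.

table();
translate([715, -486, 0]) stool();
translate([-557, 313, 0]) stool();
translate([0, 0, 727]) door_frame();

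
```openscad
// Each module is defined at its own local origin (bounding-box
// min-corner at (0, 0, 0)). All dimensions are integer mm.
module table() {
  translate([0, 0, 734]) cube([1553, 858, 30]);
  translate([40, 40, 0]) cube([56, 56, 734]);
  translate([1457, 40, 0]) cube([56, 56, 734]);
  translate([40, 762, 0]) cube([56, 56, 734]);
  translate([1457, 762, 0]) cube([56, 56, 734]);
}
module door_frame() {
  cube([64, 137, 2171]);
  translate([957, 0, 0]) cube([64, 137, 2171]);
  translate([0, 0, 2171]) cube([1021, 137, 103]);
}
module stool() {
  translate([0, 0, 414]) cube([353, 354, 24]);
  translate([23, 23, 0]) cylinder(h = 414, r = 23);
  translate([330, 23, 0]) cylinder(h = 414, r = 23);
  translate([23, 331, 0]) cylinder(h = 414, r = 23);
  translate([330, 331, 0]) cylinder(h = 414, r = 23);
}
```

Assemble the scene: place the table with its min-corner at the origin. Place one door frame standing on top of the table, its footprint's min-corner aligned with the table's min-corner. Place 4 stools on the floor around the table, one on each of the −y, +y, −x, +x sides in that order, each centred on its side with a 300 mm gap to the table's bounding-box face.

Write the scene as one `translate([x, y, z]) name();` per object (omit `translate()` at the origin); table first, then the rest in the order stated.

table();
translate([0, 0, 764]) door_frame();
translate([600, -654, 0]) stool();
translate([600, 1158, 0]) stool();
translate([-653, 252, 0]) stool();
translate([1853, 252, 0]) stool();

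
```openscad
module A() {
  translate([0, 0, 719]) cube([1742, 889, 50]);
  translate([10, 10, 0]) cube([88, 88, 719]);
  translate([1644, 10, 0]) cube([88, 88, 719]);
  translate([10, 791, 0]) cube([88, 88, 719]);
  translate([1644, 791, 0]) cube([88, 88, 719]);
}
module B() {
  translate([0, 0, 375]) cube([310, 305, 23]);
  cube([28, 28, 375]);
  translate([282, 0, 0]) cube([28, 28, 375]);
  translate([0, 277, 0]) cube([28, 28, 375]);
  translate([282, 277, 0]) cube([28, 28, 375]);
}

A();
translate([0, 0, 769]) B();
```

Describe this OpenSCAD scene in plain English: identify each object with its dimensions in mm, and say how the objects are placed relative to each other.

A is a table: top 1742 mm (x) × 889 mm (y), 50 mm thick, upper face at z = 769 mm, on four 88×88 mm square legs, each inset 10 mm from the nearest pair of top edges, running from z = 0 to the bottom of the top.

B is a simple wooden stool: a rectangular seat 310 mm (x) by 305 mm (y), 23 mm thick, top face at z = 398 mm, on four square legs, each 28×28 mm in cross-section. The legs rest on z = 0, each flush with a corner of the seat.

The stool is on top of the table.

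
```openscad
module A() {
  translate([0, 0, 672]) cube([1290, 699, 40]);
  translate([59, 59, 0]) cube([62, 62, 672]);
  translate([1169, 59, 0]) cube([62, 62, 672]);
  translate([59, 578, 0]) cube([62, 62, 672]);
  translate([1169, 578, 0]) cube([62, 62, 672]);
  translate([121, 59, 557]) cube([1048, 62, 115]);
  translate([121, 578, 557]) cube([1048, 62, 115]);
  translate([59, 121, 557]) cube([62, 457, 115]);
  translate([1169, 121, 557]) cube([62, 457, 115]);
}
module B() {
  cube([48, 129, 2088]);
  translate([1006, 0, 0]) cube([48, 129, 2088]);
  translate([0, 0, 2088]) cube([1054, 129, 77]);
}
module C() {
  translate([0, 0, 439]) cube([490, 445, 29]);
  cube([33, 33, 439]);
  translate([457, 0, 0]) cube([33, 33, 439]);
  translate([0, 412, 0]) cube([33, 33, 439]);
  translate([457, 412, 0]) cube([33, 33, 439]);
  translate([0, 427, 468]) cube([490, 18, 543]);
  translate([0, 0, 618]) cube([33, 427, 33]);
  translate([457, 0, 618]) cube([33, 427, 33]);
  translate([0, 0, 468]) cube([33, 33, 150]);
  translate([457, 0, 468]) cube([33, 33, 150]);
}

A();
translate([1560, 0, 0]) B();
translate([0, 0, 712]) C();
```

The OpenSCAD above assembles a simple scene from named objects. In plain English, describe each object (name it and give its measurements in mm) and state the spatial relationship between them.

A is a table with a 1290×699 mm rectangular top, 40 mm thick, top surface at z = 712 mm, supported by four 62×62 mm square legs, each inset 59 mm from the nearest pair of top edges, running from the floor. Four apron rails, 62 mm thick and 115 mm tall, run between adjacent legs with their top edges flush with the underside of the top and their outer faces flush with the legs' outer faces.

B is a rectangular door frame: two vertical jambs of 48×129 mm section, 2088 mm tall, with a clear opening 958 mm wide between their inner faces. A header 77 mm tall and 129 mm deep lies on top of the jambs and spans the full outside width.

C is a chair. The seat is a 490×445×29 mm slab with its top at z = 468 mm, on four 33×33 mm corner legs (flush with the seat edges, standing on z = 0). A flat backrest 18 mm thick, 543 mm tall, spans the full seat width and rises from the seat top along its +y edge, rear face flush with the rear of the seat. Two armrests of 33×33 mm section run along each side from the seat's front edge to the front of the backrest, top faces 183 mm above the seat top and outer faces flush with the seat's x-edges; a 33×33 mm post under the front of each armrest stands on the seat at the front corner.

The door frame is on the floor beside the table on its +x side. The chair is on top of the table.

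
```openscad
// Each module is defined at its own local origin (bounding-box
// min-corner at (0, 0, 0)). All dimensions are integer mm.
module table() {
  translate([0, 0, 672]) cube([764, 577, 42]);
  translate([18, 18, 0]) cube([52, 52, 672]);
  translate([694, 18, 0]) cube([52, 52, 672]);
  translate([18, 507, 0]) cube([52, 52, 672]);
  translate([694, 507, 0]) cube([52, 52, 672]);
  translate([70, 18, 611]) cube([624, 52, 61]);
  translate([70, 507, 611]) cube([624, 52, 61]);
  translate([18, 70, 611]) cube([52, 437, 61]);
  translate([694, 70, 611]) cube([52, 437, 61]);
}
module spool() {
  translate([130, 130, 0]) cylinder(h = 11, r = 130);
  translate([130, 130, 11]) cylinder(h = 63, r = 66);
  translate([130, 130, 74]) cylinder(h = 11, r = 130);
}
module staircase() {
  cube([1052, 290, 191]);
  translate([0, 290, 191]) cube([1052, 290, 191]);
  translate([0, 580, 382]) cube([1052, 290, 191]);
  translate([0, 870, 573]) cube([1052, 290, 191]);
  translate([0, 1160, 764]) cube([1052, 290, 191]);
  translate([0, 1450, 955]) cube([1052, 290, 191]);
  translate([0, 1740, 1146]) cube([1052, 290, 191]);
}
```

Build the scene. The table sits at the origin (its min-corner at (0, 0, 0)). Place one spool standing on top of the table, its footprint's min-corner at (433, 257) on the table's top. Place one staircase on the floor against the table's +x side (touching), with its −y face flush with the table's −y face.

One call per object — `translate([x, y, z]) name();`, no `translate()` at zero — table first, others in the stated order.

table();
translate([433, 257, 714]) spool();
translate([764, 0, 0]) staircase();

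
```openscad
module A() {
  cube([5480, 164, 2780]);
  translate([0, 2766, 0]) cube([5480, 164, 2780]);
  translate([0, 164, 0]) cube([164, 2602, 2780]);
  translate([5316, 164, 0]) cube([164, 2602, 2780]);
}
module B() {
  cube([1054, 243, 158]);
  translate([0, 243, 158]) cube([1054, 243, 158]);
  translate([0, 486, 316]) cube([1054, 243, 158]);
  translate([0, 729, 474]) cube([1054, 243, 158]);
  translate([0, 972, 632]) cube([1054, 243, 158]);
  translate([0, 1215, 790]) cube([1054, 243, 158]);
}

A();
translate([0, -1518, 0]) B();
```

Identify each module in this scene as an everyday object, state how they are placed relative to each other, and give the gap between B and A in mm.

A is a house frame. B is a staircase. The staircase is on the floor beside the house frame on its −y side. The gap between the staircase and the house frame is 60 mm.

The staircase's nearest face is 60 mm from the house frame's −y face.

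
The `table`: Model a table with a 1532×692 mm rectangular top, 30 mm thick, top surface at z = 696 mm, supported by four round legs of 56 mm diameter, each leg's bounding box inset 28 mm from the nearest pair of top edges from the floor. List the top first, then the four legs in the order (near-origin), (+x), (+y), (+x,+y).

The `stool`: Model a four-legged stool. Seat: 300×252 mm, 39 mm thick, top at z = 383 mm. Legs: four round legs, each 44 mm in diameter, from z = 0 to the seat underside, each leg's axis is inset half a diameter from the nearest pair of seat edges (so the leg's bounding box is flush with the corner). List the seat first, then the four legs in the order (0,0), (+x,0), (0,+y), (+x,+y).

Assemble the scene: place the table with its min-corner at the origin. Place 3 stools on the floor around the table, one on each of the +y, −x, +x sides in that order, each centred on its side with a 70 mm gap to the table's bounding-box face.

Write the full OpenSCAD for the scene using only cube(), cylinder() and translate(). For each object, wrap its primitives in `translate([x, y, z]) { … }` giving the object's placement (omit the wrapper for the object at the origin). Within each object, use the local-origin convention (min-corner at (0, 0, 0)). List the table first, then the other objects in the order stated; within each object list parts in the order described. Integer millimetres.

translate([0, 0, 666]) cube([1532, 692, 30]);
translate([56, 56, 0]) cylinder(h = 666, r = 28);
translate([1476, 56, 0]) cylinder(h = 666, r = 28);
translate([56, 636, 0]) cylinder(h = 666, r = 28);
translate([1476, 636, 0]) cylinder(h = 666, r = 28);
translate([616, 762, 0]) {
  translate([0, 0, 344]) cube([300, 252, 39]);
  translate([22, 22, 0]) cylinder(h = 344, r = 22);
  translate([278, 22, 0]) cylinder(h = 344, r = 22);
  translate([22, 230, 0]) cylinder(h = 344, r = 22);
  translate([278, 230, 0]) cylinder(h = 344, r = 22);
}
translate([-370, 220, 0]) {
  translate([0, 0, 344]) cube([300, 252, 39]);
  translate([22, 22, 0]) cylinder(h = 344, r = 22);
  translate([278, 22, 0]) cylinder(h = 344, r = 22);
  translate([22, 230, 0]) cylinder(h = 344, r = 22);
  translate([278, 230, 0]) cylinder(h = 344, r = 22);
}
translate([1602, 220, 0]) {
  translate([0, 0, 344]) cube([300, 252, 39]);
  translate([22, 22, 0]) cylinder(h = 344, r = 22);
  translate([278, 22, 0]) cylinder(h = 344, r = 22);
  translate([22, 230, 0]) cylinder(h = 344, r = 22);
  translate([278, 230, 0]) cylinder(h = 344, r = 22);
}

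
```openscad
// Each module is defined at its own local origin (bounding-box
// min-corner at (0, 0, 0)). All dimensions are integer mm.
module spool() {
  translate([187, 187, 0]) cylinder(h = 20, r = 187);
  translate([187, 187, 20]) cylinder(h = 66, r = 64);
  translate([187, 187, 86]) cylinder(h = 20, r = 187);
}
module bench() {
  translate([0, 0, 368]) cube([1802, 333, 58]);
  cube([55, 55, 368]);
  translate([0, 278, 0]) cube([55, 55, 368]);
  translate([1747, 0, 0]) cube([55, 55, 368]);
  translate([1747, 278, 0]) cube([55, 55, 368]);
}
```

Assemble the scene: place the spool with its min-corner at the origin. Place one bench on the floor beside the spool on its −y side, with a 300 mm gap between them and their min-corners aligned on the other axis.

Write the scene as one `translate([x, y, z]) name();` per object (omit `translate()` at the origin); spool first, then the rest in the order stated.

spool();
translate([0, -633, 0]) bench();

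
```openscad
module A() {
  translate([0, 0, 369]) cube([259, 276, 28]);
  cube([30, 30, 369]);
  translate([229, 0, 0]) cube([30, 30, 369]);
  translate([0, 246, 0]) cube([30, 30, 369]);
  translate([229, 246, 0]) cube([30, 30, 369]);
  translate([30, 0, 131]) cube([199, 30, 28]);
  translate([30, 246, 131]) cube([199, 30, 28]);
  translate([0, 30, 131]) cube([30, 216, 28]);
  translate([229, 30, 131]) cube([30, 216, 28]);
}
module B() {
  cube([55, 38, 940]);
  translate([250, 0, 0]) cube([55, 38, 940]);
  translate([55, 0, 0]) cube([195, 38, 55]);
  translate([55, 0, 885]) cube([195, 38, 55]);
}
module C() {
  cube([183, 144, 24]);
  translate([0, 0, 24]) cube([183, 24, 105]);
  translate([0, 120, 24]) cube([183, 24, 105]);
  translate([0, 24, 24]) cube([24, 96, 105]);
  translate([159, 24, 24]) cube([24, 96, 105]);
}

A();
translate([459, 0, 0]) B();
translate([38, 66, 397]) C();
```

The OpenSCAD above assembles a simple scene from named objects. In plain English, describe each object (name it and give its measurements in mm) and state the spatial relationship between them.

A is a four-legged stool. The seat is 259×276 mm, 28 mm thick, top at z = 397 mm. It stands on four square legs, each 30×30 mm in cross-section, from z = 0 to the seat underside, each flush with a corner of the seat. Four stretchers, 30 mm wide and 28 mm tall, connect adjacent legs with their undersides at z = 131 mm, each running between the inner faces of the legs it joins and aligned with the legs' outer faces on the other axis.

B is a rectangular picture frame lying in the x–z plane (depth along y). The opening is 195 mm wide (x) by 830 mm tall (z), surrounded by a border 55 mm wide on all four sides. The frame is 38 mm deep and is made of two full-height vertical stiles with two horizontal rails fitted between them.

C is an open storage box with external size 183×144×129 mm and wall thickness 24 mm (the base is also 24 mm thick). The base covers the whole footprint; the four walls stand on the base, with the y-facing walls full-width and the x-facing walls fitting between their inner faces.

The picture frame is on the floor beside the stool on its +x side. The open box is on top of the stool, centred.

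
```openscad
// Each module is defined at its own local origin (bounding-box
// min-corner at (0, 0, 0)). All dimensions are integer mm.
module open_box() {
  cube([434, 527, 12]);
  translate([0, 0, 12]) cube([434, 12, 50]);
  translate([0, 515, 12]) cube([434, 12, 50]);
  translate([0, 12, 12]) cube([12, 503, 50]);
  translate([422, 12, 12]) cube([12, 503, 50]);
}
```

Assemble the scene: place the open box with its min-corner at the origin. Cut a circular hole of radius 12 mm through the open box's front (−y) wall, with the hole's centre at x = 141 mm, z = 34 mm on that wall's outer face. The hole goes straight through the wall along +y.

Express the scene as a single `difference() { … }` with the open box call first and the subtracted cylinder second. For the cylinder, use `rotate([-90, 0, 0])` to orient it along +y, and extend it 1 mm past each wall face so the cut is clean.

difference() {
  open_box();
  translate([141, -1, 34]) rotate([-90, 0, 0]) cylinder(h = 14, r = 12);
}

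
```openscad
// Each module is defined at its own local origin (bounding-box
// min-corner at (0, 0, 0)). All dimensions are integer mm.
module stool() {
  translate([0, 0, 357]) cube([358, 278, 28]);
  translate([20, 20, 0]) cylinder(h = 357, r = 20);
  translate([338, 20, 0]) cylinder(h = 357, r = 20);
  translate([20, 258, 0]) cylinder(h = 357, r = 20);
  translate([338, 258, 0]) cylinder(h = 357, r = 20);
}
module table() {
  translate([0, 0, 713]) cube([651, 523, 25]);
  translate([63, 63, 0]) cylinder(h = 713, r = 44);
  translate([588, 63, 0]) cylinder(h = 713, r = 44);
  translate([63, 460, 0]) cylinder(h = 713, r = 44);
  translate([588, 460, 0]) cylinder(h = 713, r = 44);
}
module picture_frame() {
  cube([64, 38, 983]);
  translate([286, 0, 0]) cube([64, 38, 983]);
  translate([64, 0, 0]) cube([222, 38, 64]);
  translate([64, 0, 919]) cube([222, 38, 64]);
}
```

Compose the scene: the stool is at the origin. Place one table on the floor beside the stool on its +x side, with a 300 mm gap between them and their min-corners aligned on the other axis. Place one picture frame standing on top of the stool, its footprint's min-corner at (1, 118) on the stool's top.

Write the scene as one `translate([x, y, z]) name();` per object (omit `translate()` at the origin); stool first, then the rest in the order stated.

stool();
translate([658, 0, 0]) table();
translate([1, 118, 385]) picture_frame();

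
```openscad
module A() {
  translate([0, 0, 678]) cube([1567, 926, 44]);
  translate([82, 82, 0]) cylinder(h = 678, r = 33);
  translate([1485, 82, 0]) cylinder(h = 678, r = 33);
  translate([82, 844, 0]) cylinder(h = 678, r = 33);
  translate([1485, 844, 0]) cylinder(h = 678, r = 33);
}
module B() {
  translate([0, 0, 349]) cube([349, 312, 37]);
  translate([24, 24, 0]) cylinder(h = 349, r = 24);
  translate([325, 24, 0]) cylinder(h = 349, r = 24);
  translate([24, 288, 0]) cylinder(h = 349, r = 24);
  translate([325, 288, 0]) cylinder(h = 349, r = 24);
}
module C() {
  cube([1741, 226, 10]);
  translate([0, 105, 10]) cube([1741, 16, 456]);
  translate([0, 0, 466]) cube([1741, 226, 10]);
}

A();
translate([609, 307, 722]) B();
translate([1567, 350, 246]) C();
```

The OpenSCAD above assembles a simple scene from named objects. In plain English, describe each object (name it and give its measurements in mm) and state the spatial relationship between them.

A is a rectangular dining table. The top is 1567×926×44 mm with its upper surface at z = 722 mm. It stands on four round legs of 66 mm diameter, each leg's bounding box inset 49 mm from the nearest pair of top edges, running from the floor to the underside of the top.

B is a four-legged stool. The seat is a 349×312×37 mm slab whose top surface is at z = 386 mm; four round legs, each 48 mm in diameter, run from the floor (z = 0) to the underside of the seat, each leg's axis is inset half a diameter from the nearest pair of seat edges (so the leg's bounding box is flush with the corner).

C is an I-beam lying along x, 1741 mm long. Overall section height 476 mm. Two flanges 226 mm wide (y) and 10 mm thick, one on the floor and one at the top; a web 16 mm thick runs between them, centred on the flange width.

The stool is on top of the table, centred. The I-beam is beside the table with their tops flush at z = 722.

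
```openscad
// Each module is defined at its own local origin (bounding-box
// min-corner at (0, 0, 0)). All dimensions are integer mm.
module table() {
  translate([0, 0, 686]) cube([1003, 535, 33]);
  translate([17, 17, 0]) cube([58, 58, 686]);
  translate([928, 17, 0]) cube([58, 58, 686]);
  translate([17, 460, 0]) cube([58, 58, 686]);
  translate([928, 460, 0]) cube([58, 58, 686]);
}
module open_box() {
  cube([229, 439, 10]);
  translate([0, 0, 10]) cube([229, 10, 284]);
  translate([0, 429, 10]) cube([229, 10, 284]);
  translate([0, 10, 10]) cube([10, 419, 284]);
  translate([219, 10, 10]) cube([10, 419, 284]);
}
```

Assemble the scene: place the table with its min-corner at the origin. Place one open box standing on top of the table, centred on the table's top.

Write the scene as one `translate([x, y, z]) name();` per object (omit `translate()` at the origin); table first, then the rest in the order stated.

table();
translate([387, 48, 719]) open_box();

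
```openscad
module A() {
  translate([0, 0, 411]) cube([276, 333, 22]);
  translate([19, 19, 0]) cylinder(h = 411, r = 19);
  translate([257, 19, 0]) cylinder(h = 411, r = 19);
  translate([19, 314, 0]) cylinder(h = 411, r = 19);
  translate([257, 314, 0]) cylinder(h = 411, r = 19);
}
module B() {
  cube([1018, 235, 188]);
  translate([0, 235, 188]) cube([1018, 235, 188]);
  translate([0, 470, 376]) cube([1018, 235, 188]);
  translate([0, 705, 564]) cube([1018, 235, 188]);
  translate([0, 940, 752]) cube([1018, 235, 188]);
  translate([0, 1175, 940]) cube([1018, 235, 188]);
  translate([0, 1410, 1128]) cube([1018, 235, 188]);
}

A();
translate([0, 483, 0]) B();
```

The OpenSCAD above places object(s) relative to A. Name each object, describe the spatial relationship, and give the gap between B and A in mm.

The staircase's nearest face is 150 mm from the stool's +y face.

A is a stool. B is a staircase. The staircase is on the floor beside the stool on its +y side. The gap between the staircase and the stool is 150 mm.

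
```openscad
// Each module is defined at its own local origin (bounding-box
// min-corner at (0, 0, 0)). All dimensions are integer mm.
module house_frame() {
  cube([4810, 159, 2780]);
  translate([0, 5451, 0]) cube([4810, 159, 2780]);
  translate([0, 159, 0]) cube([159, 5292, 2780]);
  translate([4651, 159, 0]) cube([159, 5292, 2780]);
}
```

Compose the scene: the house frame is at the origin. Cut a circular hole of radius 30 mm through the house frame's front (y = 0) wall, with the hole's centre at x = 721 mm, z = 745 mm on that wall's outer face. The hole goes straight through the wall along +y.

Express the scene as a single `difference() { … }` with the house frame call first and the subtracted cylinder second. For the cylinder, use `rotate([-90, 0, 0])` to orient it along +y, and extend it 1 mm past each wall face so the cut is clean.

difference() {
  house_frame();
  translate([721, -1, 745]) rotate([-90, 0, 0]) cylinder(h = 161, r = 30);
}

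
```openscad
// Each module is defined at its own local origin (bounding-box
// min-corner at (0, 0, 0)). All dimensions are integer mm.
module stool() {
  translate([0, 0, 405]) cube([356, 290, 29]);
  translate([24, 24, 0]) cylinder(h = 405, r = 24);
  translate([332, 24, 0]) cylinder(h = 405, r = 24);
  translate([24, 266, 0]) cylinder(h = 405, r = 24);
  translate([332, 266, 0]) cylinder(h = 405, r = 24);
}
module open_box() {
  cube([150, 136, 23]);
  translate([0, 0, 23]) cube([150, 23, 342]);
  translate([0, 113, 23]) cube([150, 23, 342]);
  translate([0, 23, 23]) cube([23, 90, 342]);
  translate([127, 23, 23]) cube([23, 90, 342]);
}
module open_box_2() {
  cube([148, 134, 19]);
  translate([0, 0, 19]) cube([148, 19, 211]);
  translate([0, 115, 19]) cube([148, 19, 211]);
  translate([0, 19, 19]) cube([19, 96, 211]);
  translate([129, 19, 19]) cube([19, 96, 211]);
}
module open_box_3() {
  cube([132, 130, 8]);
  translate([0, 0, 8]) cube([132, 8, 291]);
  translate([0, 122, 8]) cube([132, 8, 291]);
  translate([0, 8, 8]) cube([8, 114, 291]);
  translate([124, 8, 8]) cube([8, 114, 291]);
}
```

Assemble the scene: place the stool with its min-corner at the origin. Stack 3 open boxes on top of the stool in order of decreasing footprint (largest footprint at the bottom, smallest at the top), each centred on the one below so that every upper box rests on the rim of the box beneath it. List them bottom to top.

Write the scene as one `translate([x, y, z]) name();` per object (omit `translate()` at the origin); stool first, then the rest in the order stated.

stool();
translate([103, 77, 434]) open_box();
translate([104, 78, 799]) open_box_2();
translate([112, 80, 1029]) open_box_3();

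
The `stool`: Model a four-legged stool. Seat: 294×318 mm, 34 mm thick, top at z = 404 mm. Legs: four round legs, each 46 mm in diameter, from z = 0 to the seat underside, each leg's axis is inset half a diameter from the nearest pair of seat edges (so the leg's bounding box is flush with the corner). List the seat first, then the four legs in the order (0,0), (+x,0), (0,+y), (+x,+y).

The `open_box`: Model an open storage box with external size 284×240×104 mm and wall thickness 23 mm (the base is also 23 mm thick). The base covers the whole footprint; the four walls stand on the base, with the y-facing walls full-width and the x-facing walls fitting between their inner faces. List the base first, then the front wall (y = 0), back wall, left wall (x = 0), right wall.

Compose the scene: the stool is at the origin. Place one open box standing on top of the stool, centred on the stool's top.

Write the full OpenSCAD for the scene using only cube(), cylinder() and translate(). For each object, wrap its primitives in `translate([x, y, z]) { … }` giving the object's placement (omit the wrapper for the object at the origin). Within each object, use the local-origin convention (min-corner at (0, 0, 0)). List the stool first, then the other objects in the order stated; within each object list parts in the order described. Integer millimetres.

translate([0, 0, 370]) cube([294, 318, 34]);
translate([23, 23, 0]) cylinder(h = 370, r = 23);
translate([271, 23, 0]) cylinder(h = 370, r = 23);
translate([23, 295, 0]) cylinder(h = 370, r = 23);
translate([271, 295, 0]) cylinder(h = 370, r = 23);
translate([5, 39, 404]) {
  cube([284, 240, 23]);
  translate([0, 0, 23]) cube([284, 23, 81]);
  translate([0, 217, 23]) cube([284, 23, 81]);
  translate([0, 23, 23]) cube([23, 194, 81]);
  translate([261, 23, 23]) cube([23, 194, 81]);
}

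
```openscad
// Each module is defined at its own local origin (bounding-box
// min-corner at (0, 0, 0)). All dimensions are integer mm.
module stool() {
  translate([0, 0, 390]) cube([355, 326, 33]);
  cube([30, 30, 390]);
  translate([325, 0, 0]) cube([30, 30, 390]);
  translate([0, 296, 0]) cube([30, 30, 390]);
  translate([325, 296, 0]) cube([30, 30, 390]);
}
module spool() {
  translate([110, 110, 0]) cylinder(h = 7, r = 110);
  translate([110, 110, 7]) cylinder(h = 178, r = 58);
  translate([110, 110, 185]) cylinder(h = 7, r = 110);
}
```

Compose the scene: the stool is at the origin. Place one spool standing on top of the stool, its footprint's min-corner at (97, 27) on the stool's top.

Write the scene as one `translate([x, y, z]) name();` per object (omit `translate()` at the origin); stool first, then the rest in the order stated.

stool();
translate([97, 27, 423]) spool();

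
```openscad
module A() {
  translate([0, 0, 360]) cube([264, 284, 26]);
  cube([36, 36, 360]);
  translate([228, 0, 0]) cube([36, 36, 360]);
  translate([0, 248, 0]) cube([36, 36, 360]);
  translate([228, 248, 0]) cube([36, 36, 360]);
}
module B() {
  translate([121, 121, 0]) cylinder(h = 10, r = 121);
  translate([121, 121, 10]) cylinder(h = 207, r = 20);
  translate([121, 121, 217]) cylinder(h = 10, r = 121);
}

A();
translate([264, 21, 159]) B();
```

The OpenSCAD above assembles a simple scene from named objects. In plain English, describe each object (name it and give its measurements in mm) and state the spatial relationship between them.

A is a four-legged stool. The seat is a 264×284×26 mm slab whose top surface is at z = 386 mm; four square legs, each 36×36 mm in cross-section, run from the floor (z = 0) to the underside of the seat, each flush with a corner of the seat.

B is a spool: two coaxial disc flanges of radius 121 mm and thickness 10 mm, joined by a core cylinder of radius 20 mm and height 207 mm. The lower flange rests on z = 0 and the three cylinders share a vertical axis.

The spool is beside the stool with their tops flush at z = 386.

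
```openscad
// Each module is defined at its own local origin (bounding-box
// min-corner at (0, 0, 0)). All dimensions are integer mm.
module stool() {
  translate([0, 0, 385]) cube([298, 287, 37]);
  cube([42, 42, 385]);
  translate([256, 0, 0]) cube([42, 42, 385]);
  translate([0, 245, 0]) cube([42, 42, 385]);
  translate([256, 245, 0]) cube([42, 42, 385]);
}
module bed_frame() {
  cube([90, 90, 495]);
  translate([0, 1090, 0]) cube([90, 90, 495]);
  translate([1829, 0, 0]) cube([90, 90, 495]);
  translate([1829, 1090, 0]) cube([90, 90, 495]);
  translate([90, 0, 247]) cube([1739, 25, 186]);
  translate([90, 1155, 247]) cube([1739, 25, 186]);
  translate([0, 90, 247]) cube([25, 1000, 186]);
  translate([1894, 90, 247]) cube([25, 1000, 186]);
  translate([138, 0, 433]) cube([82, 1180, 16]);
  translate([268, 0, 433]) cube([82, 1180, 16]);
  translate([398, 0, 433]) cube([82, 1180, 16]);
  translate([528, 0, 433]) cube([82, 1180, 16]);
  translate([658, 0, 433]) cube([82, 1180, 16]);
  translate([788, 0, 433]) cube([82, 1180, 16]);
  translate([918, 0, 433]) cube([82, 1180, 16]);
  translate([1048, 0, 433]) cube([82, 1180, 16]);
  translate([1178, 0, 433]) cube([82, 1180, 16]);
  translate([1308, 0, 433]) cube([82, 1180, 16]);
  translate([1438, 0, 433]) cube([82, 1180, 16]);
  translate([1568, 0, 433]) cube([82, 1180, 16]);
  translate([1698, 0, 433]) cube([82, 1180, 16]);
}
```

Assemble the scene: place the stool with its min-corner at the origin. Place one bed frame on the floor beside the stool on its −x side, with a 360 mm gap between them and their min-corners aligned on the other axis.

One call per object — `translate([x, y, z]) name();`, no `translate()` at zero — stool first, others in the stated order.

stool();
translate([-2279, 0, 0]) bed_frame();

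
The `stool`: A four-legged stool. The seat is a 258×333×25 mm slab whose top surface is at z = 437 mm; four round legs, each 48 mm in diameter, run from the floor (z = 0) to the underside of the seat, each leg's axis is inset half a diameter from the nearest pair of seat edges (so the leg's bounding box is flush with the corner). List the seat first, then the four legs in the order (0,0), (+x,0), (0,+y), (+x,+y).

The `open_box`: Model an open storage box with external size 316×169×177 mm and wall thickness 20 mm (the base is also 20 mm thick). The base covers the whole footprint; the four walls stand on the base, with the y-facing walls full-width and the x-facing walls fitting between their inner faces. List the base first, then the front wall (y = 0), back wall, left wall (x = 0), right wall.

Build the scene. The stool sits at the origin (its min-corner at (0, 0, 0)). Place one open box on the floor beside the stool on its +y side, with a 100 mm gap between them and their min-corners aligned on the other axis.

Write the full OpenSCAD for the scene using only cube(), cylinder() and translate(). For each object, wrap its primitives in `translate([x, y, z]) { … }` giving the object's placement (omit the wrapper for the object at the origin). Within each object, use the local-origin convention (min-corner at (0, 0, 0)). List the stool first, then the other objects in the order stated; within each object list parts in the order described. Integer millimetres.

translate([0, 0, 412]) cube([258, 333, 25]);
translate([24, 24, 0]) cylinder(h = 412, r = 24);
translate([234, 24, 0]) cylinder(h = 412, r = 24);
translate([24, 309, 0]) cylinder(h = 412, r = 24);
translate([234, 309, 0]) cylinder(h = 412, r = 24);
translate([0, 433, 0]) {
  cube([316, 169, 20]);
  translate([0, 0, 20]) cube([316, 20, 157]);
  translate([0, 149, 20]) cube([316, 20, 157]);
  translate([0, 20, 20]) cube([20, 129, 157]);
  translate([296, 20, 20]) cube([20, 129, 157]);
}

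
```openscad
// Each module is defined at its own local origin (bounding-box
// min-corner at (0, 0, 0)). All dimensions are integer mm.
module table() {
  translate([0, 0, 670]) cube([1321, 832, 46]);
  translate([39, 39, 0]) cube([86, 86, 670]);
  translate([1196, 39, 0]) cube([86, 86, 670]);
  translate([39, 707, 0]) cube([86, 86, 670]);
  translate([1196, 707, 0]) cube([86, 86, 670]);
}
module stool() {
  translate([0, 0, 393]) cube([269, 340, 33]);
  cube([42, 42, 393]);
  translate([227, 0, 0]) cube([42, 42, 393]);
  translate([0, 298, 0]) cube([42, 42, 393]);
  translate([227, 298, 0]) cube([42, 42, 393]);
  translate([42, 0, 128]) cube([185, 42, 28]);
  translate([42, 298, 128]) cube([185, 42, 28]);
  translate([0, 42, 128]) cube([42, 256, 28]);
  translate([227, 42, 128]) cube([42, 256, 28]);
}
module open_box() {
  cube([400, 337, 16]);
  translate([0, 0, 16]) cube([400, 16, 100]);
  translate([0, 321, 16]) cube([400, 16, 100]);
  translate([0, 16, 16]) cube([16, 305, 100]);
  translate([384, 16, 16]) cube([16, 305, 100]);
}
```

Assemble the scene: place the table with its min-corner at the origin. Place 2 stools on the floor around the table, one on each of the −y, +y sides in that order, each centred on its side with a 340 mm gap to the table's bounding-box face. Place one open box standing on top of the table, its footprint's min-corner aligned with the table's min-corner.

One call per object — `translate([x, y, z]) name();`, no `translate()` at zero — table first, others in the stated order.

table();
translate([526, -680, 0]) stool();
translate([526, 1172, 0]) stool();
translate([0, 0, 716]) open_box();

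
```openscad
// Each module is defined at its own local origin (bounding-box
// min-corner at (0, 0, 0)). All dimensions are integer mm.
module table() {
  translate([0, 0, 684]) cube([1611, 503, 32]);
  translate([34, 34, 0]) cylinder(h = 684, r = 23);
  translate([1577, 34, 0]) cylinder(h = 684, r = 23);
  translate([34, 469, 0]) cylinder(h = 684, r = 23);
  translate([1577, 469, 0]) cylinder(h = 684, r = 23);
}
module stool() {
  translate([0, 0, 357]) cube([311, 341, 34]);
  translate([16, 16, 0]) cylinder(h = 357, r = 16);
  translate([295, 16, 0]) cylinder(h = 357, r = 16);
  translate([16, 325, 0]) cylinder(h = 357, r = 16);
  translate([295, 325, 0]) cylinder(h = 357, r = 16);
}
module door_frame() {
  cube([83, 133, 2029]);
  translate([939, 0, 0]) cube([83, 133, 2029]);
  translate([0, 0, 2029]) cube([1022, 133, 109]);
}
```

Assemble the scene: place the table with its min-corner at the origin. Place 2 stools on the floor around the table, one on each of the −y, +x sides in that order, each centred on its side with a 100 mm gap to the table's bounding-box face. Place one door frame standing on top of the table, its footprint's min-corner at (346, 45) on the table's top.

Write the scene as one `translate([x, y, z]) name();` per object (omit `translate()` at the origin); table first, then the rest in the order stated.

table();
translate([650, -441, 0]) stool();
translate([1711, 81, 0]) stool();
translate([346, 45, 716]) door_frame();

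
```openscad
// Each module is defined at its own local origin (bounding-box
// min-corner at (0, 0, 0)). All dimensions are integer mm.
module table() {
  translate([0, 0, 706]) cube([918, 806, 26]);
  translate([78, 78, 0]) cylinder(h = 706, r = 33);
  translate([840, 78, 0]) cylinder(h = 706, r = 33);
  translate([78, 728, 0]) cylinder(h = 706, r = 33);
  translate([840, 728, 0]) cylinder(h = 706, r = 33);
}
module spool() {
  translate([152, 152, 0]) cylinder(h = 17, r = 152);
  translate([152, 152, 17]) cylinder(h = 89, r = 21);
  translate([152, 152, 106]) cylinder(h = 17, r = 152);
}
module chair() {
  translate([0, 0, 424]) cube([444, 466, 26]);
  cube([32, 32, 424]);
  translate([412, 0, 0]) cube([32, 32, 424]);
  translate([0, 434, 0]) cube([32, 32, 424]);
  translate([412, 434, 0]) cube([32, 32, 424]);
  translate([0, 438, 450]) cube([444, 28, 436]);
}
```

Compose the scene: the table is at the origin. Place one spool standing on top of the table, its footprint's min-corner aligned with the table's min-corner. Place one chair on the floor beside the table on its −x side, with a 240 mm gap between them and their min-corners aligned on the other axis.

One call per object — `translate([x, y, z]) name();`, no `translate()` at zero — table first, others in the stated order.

table();
translate([0, 0, 732]) spool();
translate([-684, 0, 0]) chair();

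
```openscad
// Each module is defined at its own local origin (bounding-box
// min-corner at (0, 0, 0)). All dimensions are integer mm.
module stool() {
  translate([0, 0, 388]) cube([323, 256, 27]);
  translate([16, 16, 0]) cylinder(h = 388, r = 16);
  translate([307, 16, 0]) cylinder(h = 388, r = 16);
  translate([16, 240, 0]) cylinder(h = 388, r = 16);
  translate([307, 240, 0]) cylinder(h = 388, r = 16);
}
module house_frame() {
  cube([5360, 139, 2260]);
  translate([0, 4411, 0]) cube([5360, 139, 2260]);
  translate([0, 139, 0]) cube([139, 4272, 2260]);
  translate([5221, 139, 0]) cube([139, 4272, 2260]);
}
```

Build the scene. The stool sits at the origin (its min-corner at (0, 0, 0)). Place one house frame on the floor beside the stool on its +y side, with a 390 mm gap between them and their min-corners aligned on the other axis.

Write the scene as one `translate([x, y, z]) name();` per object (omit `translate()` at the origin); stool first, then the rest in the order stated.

stool();
translate([0, 646, 0]) house_frame();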